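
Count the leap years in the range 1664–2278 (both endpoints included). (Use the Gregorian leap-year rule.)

149

Multiples of 4 in [1664,2278]: 154.
Of those, multiples of 100: 6 (not leap unless ÷400).
Multiples of 400: 1.
Leap years = 154 − 6 + 1 = 149.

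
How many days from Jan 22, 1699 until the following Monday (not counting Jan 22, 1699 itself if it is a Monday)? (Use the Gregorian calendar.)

4

Jan 22, 1699 is a Thursday.
From Thursday to the next Monday is 4 days.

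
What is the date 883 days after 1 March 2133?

+365 (one year) → Mar 1, 2134 (518 left).
+365 (one year) → Mar 1, 2135 (153 left).
Mar has 31 days: +31 → Apr 1, 2135 (122 left).
Apr has 30 days: +30 → May 1, 2135 (92 left).
May has 31 days: +31 → Jun 1, 2135 (61 left).
Jun has 30 days: +30 → Jul 1, 2135 (31 left).
Jul has 31 days: +31 → Aug 1, 2135 (0 left).

August 1, 2135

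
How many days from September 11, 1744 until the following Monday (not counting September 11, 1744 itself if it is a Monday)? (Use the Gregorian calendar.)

3

Sep 11, 1744 is a Friday.
From Friday to the next Monday is 3 days.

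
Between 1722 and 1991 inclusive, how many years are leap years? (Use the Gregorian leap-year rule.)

Multiples of 4 in [1722,1991]: 67.
Of those, multiples of 100: 2 (not leap unless ÷400).
Multiples of 400: 0.
Leap years = 67 − 2 + 0 = 65.

65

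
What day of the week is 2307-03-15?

Doomsday rule: the anchor day for the 2300s is Wednesday. For year 07: 7÷12 = 0 r 7, and 7÷4 = 1, so 0+7+1 = 8.
Wednesday + 8 ≡ Thursday — that's 2307's doomsday.
In March the doomsday date is Mar 14.
Mar 15 is 1 day after Mar 14; 1 mod 7 = 1, so Thursday + 1 = Friday.

Friday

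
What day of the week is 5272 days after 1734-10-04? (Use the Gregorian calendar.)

Tuesday

Oct 4, 1734 is a Monday.
5272 mod 7 = 1, so 5272 days after a Monday is Monday + 1 = Tuesday.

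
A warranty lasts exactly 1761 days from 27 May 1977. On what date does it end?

+365 (one year) → May 27, 1978 (1396 left).
+365 (one year) → May 27, 1979 (1031 left).
+366 (one year; includes Feb 29, 1980) → May 27, 1980 (665 left).
+365 (one year) → May 27, 1981 (300 left).
May has 31 days: +5 → Jun 1, 1981 (295 left).
Jun has 30 days: +30 → Jul 1, 1981 (265 left).
Jul has 31 days: +31 → Aug 1, 1981 (234 left).
Aug has 31 days: +31 → Sep 1, 1981 (203 left).
Sep has 30 days: +30 → Oct 1, 1981 (173 left).
Oct has 31 days: +31 → Nov 1, 1981 (142 left).
Nov has 30 days: +30 → Dec 1, 1981 (112 left).
Dec has 31 days: +31 → Jan 1, 1982 (81 left).
Jan has 31 days: +31 → Feb 1, 1982 (50 left).
Feb has 28 days: +28 → Mar 1, 1982 (22 left).
+22 → Mar 23, 1982.

March 23, 1982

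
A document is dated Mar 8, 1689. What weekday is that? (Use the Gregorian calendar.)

Doomsday rule: the anchor day for the 1600s is Tuesday. For year 89: 89÷12 = 7 r 5, and 5÷4 = 1, so 7+5+1 = 13.
Tuesday + 13 ≡ Monday — that's 1689's doomsday.
In March the doomsday date is Mar 14.
Mar 8 is 6 days before Mar 14; 6 mod 7 = 6, so Monday − 6 = Tuesday.

Tuesday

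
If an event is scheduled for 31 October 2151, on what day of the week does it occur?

Sunday

January 1, 2151 is a Friday.
Jan 1, 2151 → Feb 1, 2151: 31 days (January has 31).
Feb 1, 2151 → Mar 1, 2151: 28 days (February has 28).
Mar 1, 2151 → Apr 1, 2151: 31 days (March has 31).
Apr 1, 2151 → May 1, 2151: 30 days (April has 30).
May 1, 2151 → Jun 1, 2151: 31 days (May has 31).
Jun 1, 2151 → Jul 1, 2151: 30 days (June has 30).
Jul 1, 2151 → Aug 1, 2151: 31 days (July has 31).
Aug 1, 2151 → Sep 1, 2151: 31 days (August has 31).
Sep 1, 2151 → Oct 1, 2151: 30 days (September has 30).
Oct 1, 2151 → Oct 31, 2151: 30 days.
Total: 303 days.
303 mod 7 = 2, so Friday + 2 = Sunday.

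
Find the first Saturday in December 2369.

December 1, 2369 is a Monday.
The first Saturday is therefore December 6 (5 days later).

December 6, 2369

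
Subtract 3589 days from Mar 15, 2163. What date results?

−365 (one year) → Mar 15, 2162 (3224 left).
−365 (one year) → Mar 15, 2161 (2859 left).
−365 (one year) → Mar 15, 2160 (2494 left).
−366 (one year; includes Feb 29, 2160) → Mar 15, 2159 (2128 left).
−365 (one year) → Mar 15, 2158 (1763 left).
−365 (one year) → Mar 15, 2157 (1398 left).
−365 (one year) → Mar 15, 2156 (1033 left).
−366 (one year; includes Feb 29, 2156) → Mar 15, 2155 (667 left).
−365 (one year) → Mar 15, 2154 (302 left).
−15 → Feb 28, 2154 (end of Feb, 28 days; 287 left).
−28 → Jan 31, 2154 (end of Jan, 31 days; 259 left).
−31 → Dec 31, 2153 (end of Dec, 31 days; 228 left).
−31 → Nov 30, 2153 (end of Nov, 30 days; 197 left).
−30 → Oct 31, 2153 (end of Oct, 31 days; 167 left).
−31 → Sep 30, 2153 (end of Sep, 30 days; 136 left).
−30 → Aug 31, 2153 (end of Aug, 31 days; 106 left).
−31 → Jul 31, 2153 (end of Jul, 31 days; 75 left).
−31 → Jun 30, 2153 (end of Jun, 30 days; 44 left).
−30 → May 31, 2153 (end of May, 31 days; 14 left).
−14 → May 17, 2153.

May 17, 2153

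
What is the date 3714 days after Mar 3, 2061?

May 4, 2071

+365 (one year) → Mar 3, 2062 (3349 left).
+365 (one year) → Mar 3, 2063 (2984 left).
+366 (one year; includes Feb 29, 2064) → Mar 3, 2064 (2618 left).
+365 (one year) → Mar 3, 2065 (2253 left).
+365 (one year) → Mar 3, 2066 (1888 left).
+365 (one year) → Mar 3, 2067 (1523 left).
+366 (one year; includes Feb 29, 2068) → Mar 3, 2068 (1157 left).
+365 (one year) → Mar 3, 2069 (792 left).
+365 (one year) → Mar 3, 2070 (427 left).
+365 (one year) → Mar 3, 2071 (62 left).
Mar has 31 days: +29 → Apr 1, 2071 (33 left).
Apr has 30 days: +30 → May 1, 2071 (3 left).
+3 → May 4, 2071.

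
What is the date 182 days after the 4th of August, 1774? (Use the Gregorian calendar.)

Aug has 31 days: +28 → Sep 1, 1774 (154 left).
Sep has 30 days: +30 → Oct 1, 1774 (124 left).
Oct has 31 days: +31 → Nov 1, 1774 (93 left).
Nov has 30 days: +30 → Dec 1, 1774 (63 left).
Dec has 31 days: +31 → Jan 1, 1775 (32 left).
Jan has 31 days: +31 → Feb 1, 1775 (1 left).
+1 → Feb 2, 1775.

February 2, 1775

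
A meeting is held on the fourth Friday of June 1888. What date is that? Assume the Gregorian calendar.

June 1, 1888 is a Friday.
The first Friday is therefore June 1 (same day).
The fourth Friday is 1 + 3×7 = June 22.

June 22, 1888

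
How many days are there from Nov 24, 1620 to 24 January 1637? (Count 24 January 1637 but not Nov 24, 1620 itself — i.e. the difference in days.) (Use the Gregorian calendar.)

Nov 24, 1620 → Nov 24, 1621: 365 days.
Nov 24, 1621 → Nov 24, 1622: 365 days.
Nov 24, 1622 → Nov 24, 1623: 365 days.
Nov 24, 1623 → Nov 24, 1624: 366 days (Feb 29, 1624 is in that span).
Nov 24, 1624 → Nov 24, 1625: 365 days.
Nov 24, 1625 → Nov 24, 1626: 365 days.
Nov 24, 1626 → Nov 24, 1627: 365 days.
Nov 24, 1627 → Nov 24, 1628: 366 days (Feb 29, 1628 is in that span).
Nov 24, 1628 → Nov 24, 1629: 365 days.
Nov 24, 1629 → Nov 24, 1630: 365 days.
Nov 24, 1630 → Nov 24, 1631: 365 days.
Nov 24, 1631 → Nov 24, 1632: 366 days (Feb 29, 1632 is in that span).
Nov 24, 1632 → Nov 24, 1633: 365 days.
Nov 24, 1633 → Nov 24, 1634: 365 days.
Nov 24, 1634 → Nov 24, 1635: 365 days.
Nov 24, 1635 → Nov 24, 1636: 366 days (Feb 29, 1636 is in that span).
Nov 24, 1636 → Dec 24, 1636: 30 days (November has 30).
Dec 24, 1636 → Jan 24, 1637: 31 days.
Total: 5905 days.

5905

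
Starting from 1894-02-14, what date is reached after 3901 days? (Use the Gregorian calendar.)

+365 (one year) → Feb 14, 1895 (3536 left).
+365 (one year) → Feb 14, 1896 (3171 left).
+366 (one year; includes Feb 29, 1896) → Feb 14, 1897 (2805 left).
+365 (one year) → Feb 14, 1898 (2440 left).
+365 (one year) → Feb 14, 1899 (2075 left).
+365 (one year) → Feb 14, 1900 (1710 left).
+365 (one year) → Feb 14, 1901 (1345 left).
+365 (one year) → Feb 14, 1902 (980 left).
+365 (one year) → Feb 14, 1903 (615 left).
+365 (one year) → Feb 14, 1904 (250 left).
Feb has 29 days: +16 → Mar 1, 1904 (234 left).
Mar has 31 days: +31 → Apr 1, 1904 (203 left).
Apr has 30 days: +30 → May 1, 1904 (173 left).
May has 31 days: +31 → Jun 1, 1904 (142 left).
Jun has 30 days: +30 → Jul 1, 1904 (112 left).
Jul has 31 days: +31 → Aug 1, 1904 (81 left).
Aug has 31 days: +31 → Sep 1, 1904 (50 left).
Sep has 30 days: +30 → Oct 1, 1904 (20 left).
+20 → Oct 21, 1904.

October 21, 1904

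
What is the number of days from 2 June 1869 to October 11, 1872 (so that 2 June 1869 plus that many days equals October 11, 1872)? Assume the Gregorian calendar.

1227

Jun 2, 1869 → Jun 2, 1870: 365 days.
Jun 2, 1870 → Jun 2, 1871: 365 days.
Jun 2, 1871 → Jun 2, 1872: 366 days (Feb 29, 1872 is in that span).
Jun 2, 1872 → Jul 2, 1872: 30 days (June has 30).
Jul 2, 1872 → Aug 2, 1872: 31 days (July has 31).
Aug 2, 1872 → Sep 2, 1872: 31 days (August has 31).
Sep 2, 1872 → Oct 2, 1872: 30 days (September has 30).
Oct 2, 1872 → Oct 11, 1872: 9 days.
Total: 1227 days.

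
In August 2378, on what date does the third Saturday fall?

August 19, 2378

August 1, 2378 is a Tuesday.
The first Saturday is therefore August 5 (4 days later).
The third Saturday is 5 + 2×7 = August 19.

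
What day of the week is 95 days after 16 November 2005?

Nov 16, 2005 is a Wednesday.
95 mod 7 = 4, so 95 days after a Wednesday is Wednesday + 4 = Sunday.

Sunday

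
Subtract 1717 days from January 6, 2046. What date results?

April 25, 2041

−365 (one year) → Jan 6, 2045 (1352 left).
−366 (one year; includes Feb 29, 2044) → Jan 6, 2044 (986 left).
−365 (one year) → Jan 6, 2043 (621 left).
−365 (one year) → Jan 6, 2042 (256 left).
−6 → Dec 31, 2041 (end of Dec, 31 days; 250 left).
−31 → Nov 30, 2041 (end of Nov, 30 days; 219 left).
−30 → Oct 31, 2041 (end of Oct, 31 days; 189 left).
−31 → Sep 30, 2041 (end of Sep, 30 days; 158 left).
−30 → Aug 31, 2041 (end of Aug, 31 days; 128 left).
−31 → Jul 31, 2041 (end of Jul, 31 days; 97 left).
−31 → Jun 30, 2041 (end of Jun, 30 days; 66 left).
−30 → May 31, 2041 (end of May, 31 days; 36 left).
−31 → Apr 30, 2041 (end of Apr, 30 days; 5 left).
−5 → Apr 25, 2041.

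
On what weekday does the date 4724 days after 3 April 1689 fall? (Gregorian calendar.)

Apr 3, 1689 is a Sunday.
4724 mod 7 = 6, so 4724 days after a Sunday is Sunday + 6 = Saturday.

Saturday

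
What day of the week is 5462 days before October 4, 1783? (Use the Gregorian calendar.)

Thursday

Oct 4, 1783 is a Saturday.
5462 mod 7 = 2, so 5462 days before a Saturday is Saturday − 2 = Thursday.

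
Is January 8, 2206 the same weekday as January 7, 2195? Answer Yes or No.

Yes

From Jan 7, 2195 to Jan 8, 2206 is 4018 days.
4018 mod 7 = 0, so they are the same weekday.
(Jan 7, 2195 is a Wednesday; Jan 8, 2206 is a Wednesday.)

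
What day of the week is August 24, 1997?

Sunday

Doomsday rule: the anchor day for the 1900s is Wednesday. For year 97: 97÷12 = 8 r 1, and 1÷4 = 0, so 8+1+0 = 9.
Wednesday + 9 ≡ Friday — that's 1997's doomsday.
In August the doomsday date is Aug 8.
Aug 24 is 16 days after Aug 8; 16 mod 7 = 2, so Friday + 2 = Sunday.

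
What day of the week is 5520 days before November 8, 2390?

First find the weekday of Nov 8, 2390. Doomsday rule: the anchor day for the 2300s is Wednesday. For year 90: 90÷12 = 7 r 6, and 6÷4 = 1, so 7+6+1 = 14.
Wednesday + 14 ≡ Wednesday — that's 2390's doomsday.
In November the doomsday date is Nov 7.
Nov 8 is 1 day after Nov 7; 1 mod 7 = 1, so Wednesday + 1 = Thursday.
5520 mod 7 = 4, so 5520 days before a Thursday is Thursday − 4 = Sunday.

Sunday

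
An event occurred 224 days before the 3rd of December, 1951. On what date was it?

−3 → Nov 30, 1951 (end of Nov, 30 days; 221 left).
−30 → Oct 31, 1951 (end of Oct, 31 days; 191 left).
−31 → Sep 30, 1951 (end of Sep, 30 days; 160 left).
−30 → Aug 31, 1951 (end of Aug, 31 days; 130 left).
−31 → Jul 31, 1951 (end of Jul, 31 days; 99 left).
−31 → Jun 30, 1951 (end of Jun, 30 days; 68 left).
−30 → May 31, 1951 (end of May, 31 days; 38 left).
−31 → Apr 30, 1951 (end of Apr, 30 days; 7 left).
−7 → Apr 23, 1951.

April 23, 1951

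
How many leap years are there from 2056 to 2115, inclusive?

Multiples of 4 in [2056,2115]: 15.
Of those, multiples of 100: 1 (not leap unless ÷400).
Multiples of 400: 0.
Leap years = 15 − 1 + 0 = 14.

14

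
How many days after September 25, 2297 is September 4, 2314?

6187

Sep 25, 2297 → Sep 25, 2298: 365 days.
Sep 25, 2298 → Sep 25, 2299: 365 days.
Sep 25, 2299 → Sep 25, 2300: 365 days.
Sep 25, 2300 → Sep 25, 2301: 365 days.
Sep 25, 2301 → Sep 25, 2302: 365 days.
Sep 25, 2302 → Sep 25, 2303: 365 days.
Sep 25, 2303 → Sep 25, 2304: 366 days (Feb 29, 2304 is in that span).
Sep 25, 2304 → Sep 25, 2305: 365 days.
Sep 25, 2305 → Sep 25, 2306: 365 days.
Sep 25, 2306 → Sep 25, 2307: 365 days.
Sep 25, 2307 → Sep 25, 2308: 366 days (Feb 29, 2308 is in that span).
Sep 25, 2308 → Sep 25, 2309: 365 days.
Sep 25, 2309 → Sep 25, 2310: 365 days.
Sep 25, 2310 → Sep 25, 2311: 365 days.
Sep 25, 2311 → Sep 25, 2312: 366 days (Feb 29, 2312 is in that span).
Sep 25, 2312 → Sep 25, 2313: 365 days.
Sep 25, 2313 → Oct 25, 2313: 30 days (September has 30).
Oct 25, 2313 → Nov 25, 2313: 31 days (October has 31).
Nov 25, 2313 → Dec 25, 2313: 30 days (November has 30).
Dec 25, 2313 → Jan 25, 2314: 31 days (December has 31).
Jan 25, 2314 → Feb 25, 2314: 31 days (January has 31).
Feb 25, 2314 → Mar 25, 2314: 28 days (February has 28).
Mar 25, 2314 → Apr 25, 2314: 31 days (March has 31).
Apr 25, 2314 → May 25, 2314: 30 days (April has 30).
May 25, 2314 → Jun 25, 2314: 31 days (May has 31).
Jun 25, 2314 → Jul 25, 2314: 30 days (June has 30).
Jul 25, 2314 → Aug 25, 2314: 31 days (July has 31).
Aug 25, 2314 → Sep 4, 2314: 10 days.
Total: 6187 days.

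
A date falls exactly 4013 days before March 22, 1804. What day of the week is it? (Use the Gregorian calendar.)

Tuesday

Mar 22, 1804 is a Thursday.
4013 mod 7 = 2, so 4013 days before a Thursday is Thursday − 2 = Tuesday.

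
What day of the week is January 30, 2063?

January 1, 2063 is a Monday.
Jan 1, 2063 → Jan 30, 2063: 29 days.
Total: 29 days.
29 mod 7 = 1, so Monday + 1 = Tuesday.

Tuesday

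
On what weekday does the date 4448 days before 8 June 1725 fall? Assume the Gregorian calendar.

Tuesday

First find the weekday of Jun 8, 1725. Doomsday rule: the anchor day for the 1700s is Sunday. For year 25: 25÷12 = 2 r 1, and 1÷4 = 0, so 2+1+0 = 3.
Sunday + 3 ≡ Wednesday — that's 1725's doomsday.
In June the doomsday date is Jun 6.
Jun 8 is 2 days after Jun 6; 2 mod 7 = 2, so Wednesday + 2 = Friday.
4448 mod 7 = 3, so 4448 days before a Friday is Friday − 3 = Tuesday.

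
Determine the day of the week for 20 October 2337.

Wednesday

Doomsday rule: the anchor day for the 2300s is Wednesday. For year 37: 37÷12 = 3 r 1, and 1÷4 = 0, so 3+1+0 = 4.
Wednesday + 4 ≡ Sunday — that's 2337's doomsday.
In October the doomsday date is Oct 10.
Oct 20 is 10 days after Oct 10; 10 mod 7 = 3, so Sunday + 3 = Wednesday.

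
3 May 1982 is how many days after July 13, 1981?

294

Jul 13, 1981 → Aug 13, 1981: 31 days (July has 31).
Aug 13, 1981 → Sep 13, 1981: 31 days (August has 31).
Sep 13, 1981 → Oct 13, 1981: 30 days (September has 30).
Oct 13, 1981 → Nov 13, 1981: 31 days (October has 31).
Nov 13, 1981 → Dec 13, 1981: 30 days (November has 30).
Dec 13, 1981 → Jan 13, 1982: 31 days (December has 31).
Jan 13, 1982 → Feb 13, 1982: 31 days (January has 31).
Feb 13, 1982 → Mar 13, 1982: 28 days (February has 28).
Mar 13, 1982 → Apr 13, 1982: 31 days (March has 31).
Apr 13, 1982 → May 3, 1982: 20 days.
Total: 294 days.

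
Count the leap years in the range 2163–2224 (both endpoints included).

15

Multiples of 4 in [2163,2224]: 16.
Of those, multiples of 100: 1 (not leap unless ÷400).
Multiples of 400: 0.
Leap years = 16 − 1 + 0 = 15.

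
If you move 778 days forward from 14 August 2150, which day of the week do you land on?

First find the weekday of Aug 14, 2150. Doomsday rule: the anchor day for the 2100s is Sunday. For year 50: 50÷12 = 4 r 2, and 2÷4 = 0, so 4+2+0 = 6.
Sunday + 6 ≡ Saturday — that's 2150's doomsday.
In August the doomsday date is Aug 8.
Aug 14 is 6 days after Aug 8; 6 mod 7 = 6, so Saturday + 6 = Friday.
778 mod 7 = 1, so 778 days after a Friday is Friday + 1 = Saturday.

Saturday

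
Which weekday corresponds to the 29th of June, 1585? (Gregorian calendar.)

Doomsday rule: the anchor day for the 1500s is Wednesday. For year 85: 85÷12 = 7 r 1, and 1÷4 = 0, so 7+1+0 = 8.
Wednesday + 8 ≡ Thursday — that's 1585's doomsday.
In June the doomsday date is Jun 6.
Jun 29 is 23 days after Jun 6; 23 mod 7 = 2, so Thursday + 2 = Saturday.

Saturday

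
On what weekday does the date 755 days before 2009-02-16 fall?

Tuesday

First find the weekday of Feb 16, 2009. Doomsday rule: the anchor day for the 2000s is Tuesday. For year 09: 9÷12 = 0 r 9, and 9÷4 = 2, so 0+9+2 = 11.
Tuesday + 11 ≡ Saturday — that's 2009's doomsday.
In February the doomsday date is Feb 28 (2009 is not a leap year).
Feb 16 is 12 days before Feb 28; 12 mod 7 = 5, so Saturday − 5 = Monday.
755 mod 7 = 6, so 755 days before a Monday is Monday − 6 = Tuesday.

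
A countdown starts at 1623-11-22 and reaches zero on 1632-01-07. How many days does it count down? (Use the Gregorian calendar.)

Nov 22, 1623 → Nov 22, 1624: 366 days (Feb 29, 1624 is in that span).
Nov 22, 1624 → Nov 22, 1625: 365 days.
Nov 22, 1625 → Nov 22, 1626: 365 days.
Nov 22, 1626 → Nov 22, 1627: 365 days.
Nov 22, 1627 → Nov 22, 1628: 366 days (Feb 29, 1628 is in that span).
Nov 22, 1628 → Nov 22, 1629: 365 days.
Nov 22, 1629 → Nov 22, 1630: 365 days.
Nov 22, 1630 → Nov 22, 1631: 365 days.
Nov 22, 1631 → Dec 22, 1631: 30 days (November has 30).
Dec 22, 1631 → Jan 7, 1632: 16 days.
Total: 2968 days.

2968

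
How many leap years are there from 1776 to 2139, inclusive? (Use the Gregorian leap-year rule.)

Multiples of 4 in [1776,2139]: 91.
Of those, multiples of 100: 4 (not leap unless ÷400).
Multiples of 400: 1.
Leap years = 91 − 4 + 1 = 88.

88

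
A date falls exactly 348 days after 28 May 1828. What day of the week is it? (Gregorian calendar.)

First find the weekday of May 28, 1828. Doomsday rule: the anchor day for the 1800s is Friday. For year 28: 28÷12 = 2 r 4, and 4÷4 = 1, so 2+4+1 = 7.
Friday + 7 ≡ Friday — that's 1828's doomsday.
In May the doomsday date is May 9.
May 28 is 19 days after May 9; 19 mod 7 = 5, so Friday + 5 = Wednesday.
348 mod 7 = 5, so 348 days after a Wednesday is Wednesday + 5 = Monday.

Monday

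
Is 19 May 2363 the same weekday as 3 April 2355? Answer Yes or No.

Yes

From Apr 3, 2355 to May 19, 2363 is 2968 days.
2968 mod 7 = 0, so they are the same weekday.
(Apr 3, 2355 is a Sunday; May 19, 2363 is a Sunday.)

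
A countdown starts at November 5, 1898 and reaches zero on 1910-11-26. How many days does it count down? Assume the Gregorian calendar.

4403

Nov 5, 1898 → Nov 5, 1899: 365 days.
Nov 5, 1899 → Nov 5, 1900: 365 days.
Nov 5, 1900 → Nov 5, 1901: 365 days.
Nov 5, 1901 → Nov 5, 1902: 365 days.
Nov 5, 1902 → Nov 5, 1903: 365 days.
Nov 5, 1903 → Nov 5, 1904: 366 days (Feb 29, 1904 is in that span).
Nov 5, 1904 → Nov 5, 1905: 365 days.
Nov 5, 1905 → Nov 5, 1906: 365 days.
Nov 5, 1906 → Nov 5, 1907: 365 days.
Nov 5, 1907 → Nov 5, 1908: 366 days (Feb 29, 1908 is in that span).
Nov 5, 1908 → Nov 5, 1909: 365 days.
Nov 5, 1909 → Dec 5, 1909: 30 days (November has 30).
Dec 5, 1909 → Jan 5, 1910: 31 days (December has 31).
Jan 5, 1910 → Feb 5, 1910: 31 days (January has 31).
Feb 5, 1910 → Mar 5, 1910: 28 days (February has 28).
Mar 5, 1910 → Apr 5, 1910: 31 days (March has 31).
Apr 5, 1910 → May 5, 1910: 30 days (April has 30).
May 5, 1910 → Jun 5, 1910: 31 days (May has 31).
Jun 5, 1910 → Jul 5, 1910: 30 days (June has 30).
Jul 5, 1910 → Aug 5, 1910: 31 days (July has 31).
Aug 5, 1910 → Sep 5, 1910: 31 days (August has 31).
Sep 5, 1910 → Oct 5, 1910: 30 days (September has 30).
Oct 5, 1910 → Nov 5, 1910: 31 days (October has 31).
Nov 5, 1910 → Nov 26, 1910: 21 days.
Total: 4403 days.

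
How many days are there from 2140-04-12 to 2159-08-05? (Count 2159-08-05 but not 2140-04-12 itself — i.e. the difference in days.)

Apr 12, 2140 → Apr 12, 2141: 365 days.
Apr 12, 2141 → Apr 12, 2142: 365 days.
Apr 12, 2142 → Apr 12, 2143: 365 days.
Apr 12, 2143 → Apr 12, 2144: 366 days (Feb 29, 2144 is in that span).
Apr 12, 2144 → Apr 12, 2145: 365 days.
Apr 12, 2145 → Apr 12, 2146: 365 days.
Apr 12, 2146 → Apr 12, 2147: 365 days.
Apr 12, 2147 → Apr 12, 2148: 366 days (Feb 29, 2148 is in that span).
Apr 12, 2148 → Apr 12, 2149: 365 days.
Apr 12, 2149 → Apr 12, 2150: 365 days.
Apr 12, 2150 → Apr 12, 2151: 365 days.
Apr 12, 2151 → Apr 12, 2152: 366 days (Feb 29, 2152 is in that span).
Apr 12, 2152 → Apr 12, 2153: 365 days.
Apr 12, 2153 → Apr 12, 2154: 365 days.
Apr 12, 2154 → Apr 12, 2155: 365 days.
Apr 12, 2155 → Apr 12, 2156: 366 days (Feb 29, 2156 is in that span).
Apr 12, 2156 → Apr 12, 2157: 365 days.
Apr 12, 2157 → Apr 12, 2158: 365 days.
Apr 12, 2158 → Apr 12, 2159: 365 days.
Apr 12, 2159 → May 12, 2159: 30 days (April has 30).
May 12, 2159 → Jun 12, 2159: 31 days (May has 31).
Jun 12, 2159 → Jul 12, 2159: 30 days (June has 30).
Jul 12, 2159 → Aug 5, 2159: 24 days.
Total: 7054 days.

7054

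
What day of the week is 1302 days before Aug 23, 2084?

Wednesday

First find the weekday of Aug 23, 2084. Doomsday rule: the anchor day for the 2000s is Tuesday. For year 84: 84÷12 = 7 r 0, and 0÷4 = 0, so 7+0+0 = 7.
Tuesday + 7 ≡ Tuesday — that's 2084's doomsday.
In August the doomsday date is Aug 8.
Aug 23 is 15 days after Aug 8; 15 mod 7 = 1, so Tuesday + 1 = Wednesday.
1302 mod 7 = 0, so 1302 days before a Wednesday is Wednesday − 0 = Wednesday.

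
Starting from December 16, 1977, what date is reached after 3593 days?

October 18, 1987

+365 (one year) → Dec 16, 1978 (3228 left).
+365 (one year) → Dec 16, 1979 (2863 left).
+366 (one year; includes Feb 29, 1980) → Dec 16, 1980 (2497 left).
+365 (one year) → Dec 16, 1981 (2132 left).
+365 (one year) → Dec 16, 1982 (1767 left).
+365 (one year) → Dec 16, 1983 (1402 left).
+366 (one year; includes Feb 29, 1984) → Dec 16, 1984 (1036 left).
+365 (one year) → Dec 16, 1985 (671 left).
+365 (one year) → Dec 16, 1986 (306 left).
Dec has 31 days: +16 → Jan 1, 1987 (290 left).
Jan has 31 days: +31 → Feb 1, 1987 (259 left).
Feb has 28 days: +28 → Mar 1, 1987 (231 left).
Mar has 31 days: +31 → Apr 1, 1987 (200 left).
Apr has 30 days: +30 → May 1, 1987 (170 left).
May has 31 days: +31 → Jun 1, 1987 (139 left).
Jun has 30 days: +30 → Jul 1, 1987 (109 left).
Jul has 31 days: +31 → Aug 1, 1987 (78 left).
Aug has 31 days: +31 → Sep 1, 1987 (47 left).
Sep has 30 days: +30 → Oct 1, 1987 (17 left).
+17 → Oct 18, 1987.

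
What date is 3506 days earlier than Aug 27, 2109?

January 20, 2100

−365 (one year) → Aug 27, 2108 (3141 left).
−366 (one year; includes Feb 29, 2108) → Aug 27, 2107 (2775 left).
−365 (one year) → Aug 27, 2106 (2410 left).
−365 (one year) → Aug 27, 2105 (2045 left).
−365 (one year) → Aug 27, 2104 (1680 left).
−366 (one year; includes Feb 29, 2104) → Aug 27, 2103 (1314 left).
−365 (one year) → Aug 27, 2102 (949 left).
−365 (one year) → Aug 27, 2101 (584 left).
−365 (one year) → Aug 27, 2100 (219 left).
−27 → Jul 31, 2100 (end of Jul, 31 days; 192 left).
−31 → Jun 30, 2100 (end of Jun, 30 days; 161 left).
−30 → May 31, 2100 (end of May, 31 days; 131 left).
−31 → Apr 30, 2100 (end of Apr, 30 days; 100 left).
−30 → Mar 31, 2100 (end of Mar, 31 days; 70 left).
−31 → Feb 28, 2100 (end of Feb, 28 days; 39 left).
−28 → Jan 31, 2100 (end of Jan, 31 days; 11 left).
−11 → Jan 20, 2100.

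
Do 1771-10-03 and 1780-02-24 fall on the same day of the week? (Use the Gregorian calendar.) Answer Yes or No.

From Oct 3, 1771 to Feb 24, 1780 is 3066 days.
3066 mod 7 = 0, so they are the same weekday.
(Oct 3, 1771 is a Thursday; Feb 24, 1780 is a Thursday.)

Yes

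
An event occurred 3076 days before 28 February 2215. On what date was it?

September 27, 2206

−365 (one year) → Feb 28, 2214 (2711 left).
−365 (one year) → Feb 28, 2213 (2346 left).
−366 (one year; includes Feb 29, 2212) → Feb 28, 2212 (1980 left).
−365 (one year) → Feb 28, 2211 (1615 left).
−365 (one year) → Feb 28, 2210 (1250 left).
−365 (one year) → Feb 28, 2209 (885 left).
−366 (one year; includes Feb 29, 2208) → Feb 28, 2208 (519 left).
−365 (one year) → Feb 28, 2207 (154 left).
−28 → Jan 31, 2207 (end of Jan, 31 days; 126 left).
−31 → Dec 31, 2206 (end of Dec, 31 days; 95 left).
−31 → Nov 30, 2206 (end of Nov, 30 days; 64 left).
−30 → Oct 31, 2206 (end of Oct, 31 days; 34 left).
−31 → Sep 30, 2206 (end of Sep, 30 days; 3 left).
−3 → Sep 27, 2206.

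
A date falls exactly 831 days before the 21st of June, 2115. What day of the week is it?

First find the weekday of Jun 21, 2115. Doomsday rule: the anchor day for the 2100s is Sunday. For year 15: 15÷12 = 1 r 3, and 3÷4 = 0, so 1+3+0 = 4.
Sunday + 4 ≡ Thursday — that's 2115's doomsday.
In June the doomsday date is Jun 6.
Jun 21 is 15 days after Jun 6; 15 mod 7 = 1, so Thursday + 1 = Friday.
831 mod 7 = 5, so 831 days before a Friday is Friday − 5 = Sunday.

Sunday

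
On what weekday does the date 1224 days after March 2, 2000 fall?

Wednesday

Mar 2, 2000 is a Thursday.
1224 mod 7 = 6, so 1224 days after a Thursday is Thursday + 6 = Wednesday.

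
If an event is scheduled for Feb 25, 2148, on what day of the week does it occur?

Sunday

Doomsday rule: the anchor day for the 2100s is Sunday. For year 48: 48÷12 = 4 r 0, and 0÷4 = 0, so 4+0+0 = 4.
Sunday + 4 ≡ Thursday — that's 2148's doomsday.
In February the doomsday date is Feb 29 (2148 is a leap year (divisible by 4)).
Feb 25 is 4 days before Feb 29; 4 mod 7 = 4, so Thursday − 4 = Sunday.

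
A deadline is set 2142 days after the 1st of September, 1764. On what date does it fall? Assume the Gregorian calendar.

July 14, 1770

+365 (one year) → Sep 1, 1765 (1777 left).
+365 (one year) → Sep 1, 1766 (1412 left).
+365 (one year) → Sep 1, 1767 (1047 left).
+366 (one year; includes Feb 29, 1768) → Sep 1, 1768 (681 left).
+365 (one year) → Sep 1, 1769 (316 left).
Sep has 30 days: +30 → Oct 1, 1769 (286 left).
Oct has 31 days: +31 → Nov 1, 1769 (255 left).
Nov has 30 days: +30 → Dec 1, 1769 (225 left).
Dec has 31 days: +31 → Jan 1, 1770 (194 left).
Jan has 31 days: +31 → Feb 1, 1770 (163 left).
Feb has 28 days: +28 → Mar 1, 1770 (135 left).
Mar has 31 days: +31 → Apr 1, 1770 (104 left).
Apr has 30 days: +30 → May 1, 1770 (74 left).
May has 31 days: +31 → Jun 1, 1770 (43 left).
Jun has 30 days: +30 → Jul 1, 1770 (13 left).
+13 → Jul 14, 1770.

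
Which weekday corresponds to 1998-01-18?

Doomsday rule: the anchor day for the 1900s is Wednesday. For year 98: 98÷12 = 8 r 2, and 2÷4 = 0, so 8+2+0 = 10.
Wednesday + 10 ≡ Saturday — that's 1998's doomsday.
In January the doomsday date is Jan 3 (1998 is not a leap year).
Jan 18 is 15 days after Jan 3; 15 mod 7 = 1, so Saturday + 1 = Sunday.

Sunday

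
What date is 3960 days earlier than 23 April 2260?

June 20, 2249

−366 (one year; includes Feb 29, 2260) → Apr 23, 2259 (3594 left).
−365 (one year) → Apr 23, 2258 (3229 left).
−365 (one year) → Apr 23, 2257 (2864 left).
−365 (one year) → Apr 23, 2256 (2499 left).
−366 (one year; includes Feb 29, 2256) → Apr 23, 2255 (2133 left).
−365 (one year) → Apr 23, 2254 (1768 left).
−365 (one year) → Apr 23, 2253 (1403 left).
−365 (one year) → Apr 23, 2252 (1038 left).
−366 (one year; includes Feb 29, 2252) → Apr 23, 2251 (672 left).
−365 (one year) → Apr 23, 2250 (307 left).
−23 → Mar 31, 2250 (end of Mar, 31 days; 284 left).
−31 → Feb 28, 2250 (end of Feb, 28 days; 253 left).
−28 → Jan 31, 2250 (end of Jan, 31 days; 225 left).
−31 → Dec 31, 2249 (end of Dec, 31 days; 194 left).
−31 → Nov 30, 2249 (end of Nov, 30 days; 163 left).
−30 → Oct 31, 2249 (end of Oct, 31 days; 133 left).
−31 → Sep 30, 2249 (end of Sep, 30 days; 102 left).
−30 → Aug 31, 2249 (end of Aug, 31 days; 72 left).
−31 → Jul 31, 2249 (end of Jul, 31 days; 41 left).
−31 → Jun 30, 2249 (end of Jun, 30 days; 10 left).
−10 → Jun 20, 2249.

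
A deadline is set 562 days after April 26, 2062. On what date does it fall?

November 9, 2063

+365 (one year) → Apr 26, 2063 (197 left).
Apr has 30 days: +5 → May 1, 2063 (192 left).
May has 31 days: +31 → Jun 1, 2063 (161 left).
Jun has 30 days: +30 → Jul 1, 2063 (131 left).
Jul has 31 days: +31 → Aug 1, 2063 (100 left).
Aug has 31 days: +31 → Sep 1, 2063 (69 left).
Sep has 30 days: +30 → Oct 1, 2063 (39 left).
Oct has 31 days: +31 → Nov 1, 2063 (8 left).
+8 → Nov 9, 2063.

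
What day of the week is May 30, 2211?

Doomsday rule: the anchor day for the 2200s is Friday. For year 11: 11÷12 = 0 r 11, and 11÷4 = 2, so 0+11+2 = 13.
Friday + 13 ≡ Thursday — that's 2211's doomsday.
In May the doomsday date is May 9.
May 30 is 21 days after May 9; 21 mod 7 = 0, so Thursday + 0 = Thursday.

Thursday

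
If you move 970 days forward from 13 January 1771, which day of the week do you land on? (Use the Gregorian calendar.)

First find the weekday of Jan 13, 1771. Doomsday rule: the anchor day for the 1700s is Sunday. For year 71: 71÷12 = 5 r 11, and 11÷4 = 2, so 5+11+2 = 18.
Sunday + 18 ≡ Thursday — that's 1771's doomsday.
In January the doomsday date is Jan 3 (1771 is not a leap year).
Jan 13 is 10 days after Jan 3; 10 mod 7 = 3, so Thursday + 3 = Sunday.
970 mod 7 = 4, so 970 days after a Sunday is Sunday + 4 = Thursday.

Thursday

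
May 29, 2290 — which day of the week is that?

Doomsday rule: the anchor day for the 2200s is Friday. For year 90: 90÷12 = 7 r 6, and 6÷4 = 1, so 7+6+1 = 14.
Friday + 14 ≡ Friday — that's 2290's doomsday.
In May the doomsday date is May 9.
May 29 is 20 days after May 9; 20 mod 7 = 6, so Friday + 6 = Thursday.

Thursday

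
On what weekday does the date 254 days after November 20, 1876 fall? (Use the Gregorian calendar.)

Nov 20, 1876 is a Monday.
254 mod 7 = 2, so 254 days after a Monday is Monday + 2 = Wednesday.

Wednesday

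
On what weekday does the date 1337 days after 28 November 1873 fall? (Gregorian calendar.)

Friday

Nov 28, 1873 is a Friday.
1337 mod 7 = 0, so 1337 days after a Friday is Friday + 0 = Friday.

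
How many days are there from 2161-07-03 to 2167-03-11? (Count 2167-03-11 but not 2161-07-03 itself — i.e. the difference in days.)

2077

Jul 3, 2161 → Jul 3, 2162: 365 days.
Jul 3, 2162 → Jul 3, 2163: 365 days.
Jul 3, 2163 → Jul 3, 2164: 366 days (Feb 29, 2164 is in that span).
Jul 3, 2164 → Jul 3, 2165: 365 days.
Jul 3, 2165 → Jul 3, 2166: 365 days.
Jul 3, 2166 → Aug 3, 2166: 31 days (July has 31).
Aug 3, 2166 → Sep 3, 2166: 31 days (August has 31).
Sep 3, 2166 → Oct 3, 2166: 30 days (September has 30).
Oct 3, 2166 → Nov 3, 2166: 31 days (October has 31).
Nov 3, 2166 → Dec 3, 2166: 30 days (November has 30).
Dec 3, 2166 → Jan 3, 2167: 31 days (December has 31).
Jan 3, 2167 → Feb 3, 2167: 31 days (January has 31).
Feb 3, 2167 → Mar 3, 2167: 28 days (February has 28).
Mar 3, 2167 → Mar 11, 2167: 8 days.
Total: 2077 days.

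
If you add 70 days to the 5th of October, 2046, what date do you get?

Oct has 31 days: +27 → Nov 1, 2046 (43 left).
Nov has 30 days: +30 → Dec 1, 2046 (13 left).
+13 → Dec 14, 2046.

December 14, 2046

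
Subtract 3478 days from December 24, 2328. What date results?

−366 (one year; includes Feb 29, 2328) → Dec 24, 2327 (3112 left).
−365 (one year) → Dec 24, 2326 (2747 left).
−365 (one year) → Dec 24, 2325 (2382 left).
−365 (one year) → Dec 24, 2324 (2017 left).
−366 (one year; includes Feb 29, 2324) → Dec 24, 2323 (1651 left).
−365 (one year) → Dec 24, 2322 (1286 left).
−365 (one year) → Dec 24, 2321 (921 left).
−365 (one year) → Dec 24, 2320 (556 left).
−366 (one year; includes Feb 29, 2320) → Dec 24, 2319 (190 left).
−24 → Nov 30, 2319 (end of Nov, 30 days; 166 left).
−30 → Oct 31, 2319 (end of Oct, 31 days; 136 left).
−31 → Sep 30, 2319 (end of Sep, 30 days; 105 left).
−30 → Aug 31, 2319 (end of Aug, 31 days; 75 left).
−31 → Jul 31, 2319 (end of Jul, 31 days; 44 left).
−31 → Jun 30, 2319 (end of Jun, 30 days; 13 left).
−13 → Jun 17, 2319.

June 17, 2319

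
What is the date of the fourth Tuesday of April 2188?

April 1, 2188 is a Tuesday.
The first Tuesday is therefore April 1 (same day).
The fourth Tuesday is 1 + 3×7 = April 22.

April 22, 2188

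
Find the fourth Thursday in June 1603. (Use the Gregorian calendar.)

June 26, 1603

June 1, 1603 is a Sunday.
The first Thursday is therefore June 5 (4 days later).
The fourth Thursday is 5 + 3×7 = June 26.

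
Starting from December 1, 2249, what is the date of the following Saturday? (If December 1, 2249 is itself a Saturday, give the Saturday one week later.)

December 8, 2249

Dec 1, 2249 is a Saturday.
From Saturday to the next Saturday is 7 days.
Dec 1, 2249 + 7 = Dec 8, 2249.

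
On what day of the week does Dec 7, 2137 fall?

Doomsday rule: the anchor day for the 2100s is Sunday. For year 37: 37÷12 = 3 r 1, and 1÷4 = 0, so 3+1+0 = 4.
Sunday + 4 ≡ Thursday — that's 2137's doomsday.
In December the doomsday date is Dec 12.
Dec 7 is 5 days before Dec 12; 5 mod 7 = 5, so Thursday − 5 = Saturday.

Saturday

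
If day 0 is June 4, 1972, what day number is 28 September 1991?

7055

Jun 4, 1972 → Jun 4, 1973: 365 days.
Jun 4, 1973 → Jun 4, 1974: 365 days.
Jun 4, 1974 → Jun 4, 1975: 365 days.
Jun 4, 1975 → Jun 4, 1976: 366 days (Feb 29, 1976 is in that span).
Jun 4, 1976 → Jun 4, 1977: 365 days.
Jun 4, 1977 → Jun 4, 1978: 365 days.
Jun 4, 1978 → Jun 4, 1979: 365 days.
Jun 4, 1979 → Jun 4, 1980: 366 days (Feb 29, 1980 is in that span).
Jun 4, 1980 → Jun 4, 1981: 365 days.
Jun 4, 1981 → Jun 4, 1982: 365 days.
Jun 4, 1982 → Jun 4, 1983: 365 days.
Jun 4, 1983 → Jun 4, 1984: 366 days (Feb 29, 1984 is in that span).
Jun 4, 1984 → Jun 4, 1985: 365 days.
Jun 4, 1985 → Jun 4, 1986: 365 days.
Jun 4, 1986 → Jun 4, 1987: 365 days.
Jun 4, 1987 → Jun 4, 1988: 366 days (Feb 29, 1988 is in that span).
Jun 4, 1988 → Jun 4, 1989: 365 days.
Jun 4, 1989 → Jun 4, 1990: 365 days.
Jun 4, 1990 → Jun 4, 1991: 365 days.
Jun 4, 1991 → Jul 4, 1991: 30 days (June has 30).
Jul 4, 1991 → Aug 4, 1991: 31 days (July has 31).
Aug 4, 1991 → Sep 4, 1991: 31 days (August has 31).
Sep 4, 1991 → Sep 28, 1991: 24 days.
Total: 7055 days.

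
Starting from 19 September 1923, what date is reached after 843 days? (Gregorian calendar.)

January 9, 1926

+366 (one year; includes Feb 29, 1924) → Sep 19, 1924 (477 left).
+365 (one year) → Sep 19, 1925 (112 left).
Sep has 30 days: +12 → Oct 1, 1925 (100 left).
Oct has 31 days: +31 → Nov 1, 1925 (69 left).
Nov has 30 days: +30 → Dec 1, 1925 (39 left).
Dec has 31 days: +31 → Jan 1, 1926 (8 left).
+8 → Jan 9, 1926.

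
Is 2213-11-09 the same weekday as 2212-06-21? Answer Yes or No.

No

From Jun 21, 2212 to Nov 9, 2213 is 506 days.
506 mod 7 = 2, so they are different weekdays.
(Jun 21, 2212 is a Sunday; Nov 9, 2213 is a Tuesday.)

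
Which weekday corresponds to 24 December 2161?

Doomsday rule: the anchor day for the 2100s is Sunday. For year 61: 61÷12 = 5 r 1, and 1÷4 = 0, so 5+1+0 = 6.
Sunday + 6 ≡ Saturday — that's 2161's doomsday.
In December the doomsday date is Dec 12.
Dec 24 is 12 days after Dec 12; 12 mod 7 = 5, so Saturday + 5 = Thursday.

Thursday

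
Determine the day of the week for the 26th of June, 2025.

Thursday

Doomsday rule: the anchor day for the 2000s is Tuesday. For year 25: 25÷12 = 2 r 1, and 1÷4 = 0, so 2+1+0 = 3.
Tuesday + 3 ≡ Friday — that's 2025's doomsday.
In June the doomsday date is Jun 6.
Jun 26 is 20 days after Jun 6; 20 mod 7 = 6, so Friday + 6 = Thursday.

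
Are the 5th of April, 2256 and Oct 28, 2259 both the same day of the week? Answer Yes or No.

No

From Apr 5, 2256 to Oct 28, 2259 is 1301 days.
1301 mod 7 = 6, so they are different weekdays.
(Apr 5, 2256 is a Saturday; Oct 28, 2259 is a Friday.)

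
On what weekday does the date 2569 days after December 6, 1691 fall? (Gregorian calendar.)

First find the weekday of Dec 6, 1691. Doomsday rule: the anchor day for the 1600s is Tuesday. For year 91: 91÷12 = 7 r 7, and 7÷4 = 1, so 7+7+1 = 15.
Tuesday + 15 ≡ Wednesday — that's 1691's doomsday.
In December the doomsday date is Dec 12.
Dec 6 is 6 days before Dec 12; 6 mod 7 = 6, so Wednesday − 6 = Thursday.
2569 mod 7 = 0, so 2569 days after a Thursday is Thursday + 0 = Thursday.

Thursday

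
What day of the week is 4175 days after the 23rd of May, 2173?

First find the weekday of May 23, 2173. Doomsday rule: the anchor day for the 2100s is Sunday. For year 73: 73÷12 = 6 r 1, and 1÷4 = 0, so 6+1+0 = 7.
Sunday + 7 ≡ Sunday — that's 2173's doomsday.
In May the doomsday date is May 9.
May 23 is 14 days after May 9; 14 mod 7 = 0, so Sunday + 0 = Sunday.
4175 mod 7 = 3, so 4175 days after a Sunday is Sunday + 3 = Wednesday.

Wednesday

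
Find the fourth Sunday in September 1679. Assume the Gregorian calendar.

September 24, 1679

September 1, 1679 is a Friday.
The first Sunday is therefore September 3 (2 days later).
The fourth Sunday is 3 + 3×7 = September 24.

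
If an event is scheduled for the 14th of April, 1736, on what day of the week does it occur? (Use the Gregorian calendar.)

Doomsday rule: the anchor day for the 1700s is Sunday. For year 36: 36÷12 = 3 r 0, and 0÷4 = 0, so 3+0+0 = 3.
Sunday + 3 ≡ Wednesday — that's 1736's doomsday.
In April the doomsday date is Apr 4.
Apr 14 is 10 days after Apr 4; 10 mod 7 = 3, so Wednesday + 3 = Saturday.

Saturday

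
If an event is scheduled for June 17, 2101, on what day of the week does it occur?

Friday

Doomsday rule: the anchor day for the 2100s is Sunday. For year 01: 1÷12 = 0 r 1, and 1÷4 = 0, so 0+1+0 = 1.
Sunday + 1 ≡ Monday — that's 2101's doomsday.
In June the doomsday date is Jun 6.
Jun 17 is 11 days after Jun 6; 11 mod 7 = 4, so Monday + 4 = Friday.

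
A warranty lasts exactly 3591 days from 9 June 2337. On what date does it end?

April 9, 2347

+365 (one year) → Jun 9, 2338 (3226 left).
+365 (one year) → Jun 9, 2339 (2861 left).
+366 (one year; includes Feb 29, 2340) → Jun 9, 2340 (2495 left).
+365 (one year) → Jun 9, 2341 (2130 left).
+365 (one year) → Jun 9, 2342 (1765 left).
+365 (one year) → Jun 9, 2343 (1400 left).
+366 (one year; includes Feb 29, 2344) → Jun 9, 2344 (1034 left).
+365 (one year) → Jun 9, 2345 (669 left).
+365 (one year) → Jun 9, 2346 (304 left).
Jun has 30 days: +22 → Jul 1, 2346 (282 left).
Jul has 31 days: +31 → Aug 1, 2346 (251 left).
Aug has 31 days: +31 → Sep 1, 2346 (220 left).
Sep has 30 days: +30 → Oct 1, 2346 (190 left).
Oct has 31 days: +31 → Nov 1, 2346 (159 left).
Nov has 30 days: +30 → Dec 1, 2346 (129 left).
Dec has 31 days: +31 → Jan 1, 2347 (98 left).
Jan has 31 days: +31 → Feb 1, 2347 (67 left).
Feb has 28 days: +28 → Mar 1, 2347 (39 left).
Mar has 31 days: +31 → Apr 1, 2347 (8 left).
+8 → Apr 9, 2347.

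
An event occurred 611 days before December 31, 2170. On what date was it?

April 29, 2169

−365 (one year) → Dec 31, 2169 (246 left).
−31 → Nov 30, 2169 (end of Nov, 30 days; 215 left).
−30 → Oct 31, 2169 (end of Oct, 31 days; 185 left).
−31 → Sep 30, 2169 (end of Sep, 30 days; 154 left).
−30 → Aug 31, 2169 (end of Aug, 31 days; 124 left).
−31 → Jul 31, 2169 (end of Jul, 31 days; 93 left).
−31 → Jun 30, 2169 (end of Jun, 30 days; 62 left).
−30 → May 31, 2169 (end of May, 31 days; 32 left).
−31 → Apr 30, 2169 (end of Apr, 30 days; 1 left).
−1 → Apr 29, 2169.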